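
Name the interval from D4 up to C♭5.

diminished seventh

Counting letters D–E–F–G–A–B–C gives a seventh.
D→Cb = 9 semitones, 2 narrower than the major seventh (11), so diminished.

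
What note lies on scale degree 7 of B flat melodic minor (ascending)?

Degree 7 takes the letter 6 steps above B, which is A.
In melodic minor (ascending), degree 7 sits 11 semitones above the tonic. Bb + 11 semitones is pitch class 9, spelled on A as A.

A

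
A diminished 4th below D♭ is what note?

A fourth below D lands on the letter A.
A diminished fourth spans 4 semitones, so Db moves to pitch class 9. On the letter A that is A.

A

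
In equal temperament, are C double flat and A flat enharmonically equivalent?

Two spellings are enharmonically equivalent only if they share a pitch class.
Here Cbb → 10, Ab → 8; 8 ≠ 10, so they are not.

No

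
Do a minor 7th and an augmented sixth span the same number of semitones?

A minor seventh spans 10 semitones; an augmented sixth spans 10.
They are enharmonically equivalent.

Yes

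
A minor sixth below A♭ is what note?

C

A down a major sixth is C, so the target letter is C.
From Ab, a minor sixth is 8 semitones down: C.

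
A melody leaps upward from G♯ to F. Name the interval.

diminished seventh

The letter names run G→F, a span of 6 letter steps, so the interval is some kind of seventh.
G# to F is 9 semitones. A major seventh is 11, so 9 makes it diminished.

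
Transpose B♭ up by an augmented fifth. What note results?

B up a perfect fifth is F#, so the target letter is F.
From Bb, an augmented fifth is 8 semitones up: F#.

F#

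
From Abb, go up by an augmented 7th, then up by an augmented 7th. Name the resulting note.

F##

An augmented seventh up from Abb is G (letter G, 12 semitones up).
An augmented seventh up from G is F## (letter F, 12 semitones up).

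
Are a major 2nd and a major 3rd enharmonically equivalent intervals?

No

A major second spans 2 semitones; a major third spans 4.
The spans differ, so they are not enharmonic equivalents.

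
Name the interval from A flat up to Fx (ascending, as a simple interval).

doubly augmented sixth

Counting letters A–B–C–D–E–F gives a sixth.
Ab→F## = 11 semitones, 2 wider than the major sixth (9), so doubly augmented.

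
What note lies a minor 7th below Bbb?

B down a major seventh is C, so the target letter is C.
From Bbb, a minor seventh is 10 semitones down: Cb.

Cb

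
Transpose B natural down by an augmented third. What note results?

Gb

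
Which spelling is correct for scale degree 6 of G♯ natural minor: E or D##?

E

Each scale degree takes a distinct letter name. Degree 6 of a scale on G must use the letter E.
E and D## are enharmonically the same pitch, but only E uses the letter E, so it is the correct spelling here.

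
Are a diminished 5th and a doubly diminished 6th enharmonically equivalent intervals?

A diminished fifth spans 6 semitones; a doubly diminished sixth spans 6.
They are enharmonically equivalent.

Yes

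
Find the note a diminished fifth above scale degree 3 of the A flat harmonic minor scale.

Scale degree 3 of Ab harmonic minor is Cb.
A diminished fifth (6 semitones) above Cb lands on the letter G, giving Gbb.

Gbb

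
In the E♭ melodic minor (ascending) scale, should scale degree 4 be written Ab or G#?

Each scale degree takes a distinct letter name. Degree 4 of a scale on E must use the letter A.
Ab and G# are enharmonically the same pitch, but only Ab uses the letter A, so it is the correct spelling here.

Ab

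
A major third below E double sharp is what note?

E down a major third is C, so the target letter is C.
From E##, a major third is 4 semitones down: C##.

C##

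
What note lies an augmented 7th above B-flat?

A#

B up a major seventh is A#, so the target letter is A.
From Bb, an augmented seventh is 12 semitones up: A#.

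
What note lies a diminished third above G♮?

A third above G lands on the letter B.
A diminished third spans 2 semitones, so G moves to pitch class 9. On the letter B that is Bbb.

Bbb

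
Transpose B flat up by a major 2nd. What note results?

C

A second above B lands on the letter C.
A major second spans 2 semitones, so Bb moves to pitch class 0. On the letter C that is C.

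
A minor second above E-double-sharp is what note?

A second above E lands on the letter F.
A minor second spans 1 semitone, so E## moves to pitch class 7. On the letter F that is F##.

F##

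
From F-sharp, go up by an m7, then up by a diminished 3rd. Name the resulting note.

A minor seventh up from F# is E (letter E, 10 semitones up).
A diminished third up from E is Gb (letter G, 2 semitones up).

Gb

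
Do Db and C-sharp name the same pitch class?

Yes

Db is pitch class 1; C# is pitch class 1.
All spellings map to pitch class 1, so they are enharmonically equivalent.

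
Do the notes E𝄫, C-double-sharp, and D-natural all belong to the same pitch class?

Ebb is pitch class 2; C## is pitch class 2; D is pitch class 2.
All spellings map to pitch class 2, so they are enharmonically equivalent.

Yes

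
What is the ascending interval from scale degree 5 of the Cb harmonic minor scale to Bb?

major third

Scale degree 5 of Cb harmonic minor is Gb.
Gb up to Bb: letters G→B make it a third; 4 semitones makes it major.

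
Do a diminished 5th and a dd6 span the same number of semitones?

A diminished fifth spans 6 semitones; a doubly diminished sixth spans 6.
They are enharmonically equivalent.

Yes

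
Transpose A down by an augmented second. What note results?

Gb

A second below A lands on the letter G.
An augmented second spans 3 semitones, so A moves to pitch class 6. On the letter G that is Gb.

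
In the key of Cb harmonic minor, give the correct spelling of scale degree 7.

Bb

The Cb harmonic minor scale runs Cb Db Ebb Fb Gb Abb Bb.
Degree 7 is Bb.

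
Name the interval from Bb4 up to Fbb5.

The letter names run B→F, a span of 4 letter steps, so the interval is some kind of fifth.
Bb to Fbb is 5 semitones. A perfect fifth is 7, so 5 makes it doubly diminished.

doubly diminished fifth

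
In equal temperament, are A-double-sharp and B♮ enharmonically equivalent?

Yes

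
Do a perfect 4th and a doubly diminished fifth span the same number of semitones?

Yes

A perfect fourth spans 5 semitones; a doubly diminished fifth spans 5.
They are enharmonically equivalent.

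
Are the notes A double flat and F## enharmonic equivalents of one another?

Abb = pitch class 7 and F## = pitch class 7 — the same pitch class, so they are enharmonic equivalents.

Yes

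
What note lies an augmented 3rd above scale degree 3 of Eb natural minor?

Scale degree 3 of Eb natural minor is Gb.
An augmented third (5 semitones) above Gb lands on the letter B, giving B.

B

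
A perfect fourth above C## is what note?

C up a perfect fourth is F, so the target letter is F.
From C##, a perfect fourth is 5 semitones up: F##.

F##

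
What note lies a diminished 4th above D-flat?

A fourth above D lands on the letter G.
A diminished fourth spans 4 semitones, so Db moves to pitch class 5. On the letter G that is Gbb.

Gbb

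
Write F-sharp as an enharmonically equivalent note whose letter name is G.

Gb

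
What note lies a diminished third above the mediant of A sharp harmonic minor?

Eb

The mediant of A# harmonic minor is C#.
A diminished third (2 semitones) above C# lands on the letter E, giving Eb.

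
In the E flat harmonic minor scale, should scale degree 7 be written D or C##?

Each scale degree takes a distinct letter name. Degree 7 of a scale on E must use the letter D.
D and C## are enharmonically the same pitch, but only D uses the letter D, so it is the correct spelling here.

D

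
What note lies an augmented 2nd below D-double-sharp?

C#

D down a major second is C, so the target letter is C.
From D##, an augmented second is 3 semitones down: C#.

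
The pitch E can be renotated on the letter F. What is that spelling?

Plain F sits 1 semitone above E, so on the letter F the same pitch needs a flat: Fb.

Fb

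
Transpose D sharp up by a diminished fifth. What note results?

A

D up a perfect fifth is A, so the target letter is A.
From D#, a diminished fifth is 6 semitones up: A.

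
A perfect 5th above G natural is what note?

D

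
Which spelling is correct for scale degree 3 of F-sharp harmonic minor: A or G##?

Each scale degree takes a distinct letter name. Degree 3 of a scale on F must use the letter A.
A and G## are enharmonically the same pitch, but only A uses the letter A, so it is the correct spelling here.

A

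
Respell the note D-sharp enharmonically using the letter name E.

Plain E sits 1 semitone above D#, so on the letter E the same pitch needs a flat: Eb.

Eb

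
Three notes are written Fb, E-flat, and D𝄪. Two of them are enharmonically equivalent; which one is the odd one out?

Eb

In 12-tone equal temperament, enharmonic equivalents share a pitch class. Fb is pitch class 4; Eb is pitch class 3; D## is pitch class 4.
Fb and D## share pitch class 4, while Eb is pitch class 3.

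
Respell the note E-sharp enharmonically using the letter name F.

Plain F sits at the same pitch as E#, so on the letter F the same pitch needs a natural: F.

F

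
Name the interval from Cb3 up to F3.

The letter names run C→F, a span of 3 letter steps, so the interval is some kind of fourth.
Cb to F is 6 semitones. A perfect fourth is 5, so 6 makes it augmented.

augmented fourth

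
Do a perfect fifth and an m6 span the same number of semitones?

A perfect fifth spans 7 semitones; a minor sixth spans 8.
The spans differ, so they are not enharmonic equivalents.

No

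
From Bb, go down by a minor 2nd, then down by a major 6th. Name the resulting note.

A minor second down from Bb is A (letter A, 1 semitone down).
A major sixth down from A is C (letter C, 9 semitones down).

C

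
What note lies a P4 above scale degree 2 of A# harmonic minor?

E#

Scale degree 2 of A# harmonic minor is B#.
A perfect fourth (5 semitones) above B# lands on the letter E, giving E#.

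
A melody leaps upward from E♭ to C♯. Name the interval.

Counting letters E–F–G–A–B–C gives a sixth.
Eb→C# = 10 semitones, 1 wider than the major sixth (9), so augmented.

augmented sixth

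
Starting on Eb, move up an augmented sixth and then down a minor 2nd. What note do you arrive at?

B#

An augmented sixth up from Eb is C# (letter C, 10 semitones up).
A minor second down from C# is B# (letter B, 1 semitone down).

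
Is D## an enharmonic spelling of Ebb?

Two spellings are enharmonically equivalent only if they share a pitch class.
Here D## → 4, Ebb → 2; 2 ≠ 4, so they are not.

No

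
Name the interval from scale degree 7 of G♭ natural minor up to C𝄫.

Scale degree 7 of Gb natural minor is Fb.
Fb up to Cbb: letters F→C make it a fifth; 6 semitones makes it diminished.

diminished fifth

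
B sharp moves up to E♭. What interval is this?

Counting letters B–C–D–E gives a fourth.
B#→Eb = 3 semitones, 2 narrower than the perfect fourth (5), so doubly diminished.

doubly diminished fourth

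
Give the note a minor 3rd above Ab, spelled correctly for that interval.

Cb

A third above A lands on the letter C.
A minor third spans 3 semitones, so Ab moves to pitch class 11. On the letter C that is Cb.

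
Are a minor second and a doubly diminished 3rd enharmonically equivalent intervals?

A minor second spans 1 semitone; a doubly diminished third spans 1.
They are enharmonically equivalent.

Yes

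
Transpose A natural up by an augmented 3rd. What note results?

C##

A up a major third is C#, so the target letter is C.
From A, an augmented third is 5 semitones up: C##.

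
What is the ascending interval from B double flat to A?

The letter names run B→A, a span of 6 letter steps, so the interval is some kind of seventh.
Bbb to A is 12 semitones. A major seventh is 11, so 12 makes it augmented.

augmented seventh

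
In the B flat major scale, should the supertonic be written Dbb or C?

C

Each scale degree takes a distinct letter name. Degree 2 of a scale on B must use the letter C.
C and Dbb are enharmonically the same pitch, but only C uses the letter C, so it is the correct spelling here.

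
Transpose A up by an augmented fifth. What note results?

E#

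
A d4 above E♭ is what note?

Abb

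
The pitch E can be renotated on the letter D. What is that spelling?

D##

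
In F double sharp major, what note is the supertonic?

G##

Degree 2 takes the letter 1 step above F, which is G.
In major, degree 2 sits 2 semitones above the tonic. F## + 2 semitones is pitch class 9, spelled on G as G##.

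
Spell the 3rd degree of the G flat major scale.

Bb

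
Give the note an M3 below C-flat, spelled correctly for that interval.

Abb

A third below C lands on the letter A.
A major third spans 4 semitones, so Cb moves to pitch class 7. On the letter A that is Abb.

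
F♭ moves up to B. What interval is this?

doubly augmented fourth

Counting letters F–G–A–B gives a fourth.
Fb→B = 7 semitones, 2 wider than the perfect fourth (5), so doubly augmented.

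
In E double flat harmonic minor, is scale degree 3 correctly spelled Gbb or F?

Each scale degree takes a distinct letter name. Degree 3 of a scale on E must use the letter G.
Gbb and F are enharmonically the same pitch, but only Gbb uses the letter G, so it is the correct spelling here.

Gbb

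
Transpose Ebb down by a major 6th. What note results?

Gbb

E down a major sixth is G, so the target letter is G.
From Ebb, a major sixth is 9 semitones down: Gbb.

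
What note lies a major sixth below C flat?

Ebb

C down a major sixth is Eb, so the target letter is E.
From Cb, a major sixth is 9 semitones down: Ebb.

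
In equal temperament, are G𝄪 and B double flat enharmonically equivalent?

G## = pitch class 9 and Bbb = pitch class 9 — the same pitch class, so they are enharmonic equivalents.

Yes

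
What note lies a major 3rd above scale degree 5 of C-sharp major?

Scale degree 5 of C# major is G#.
A major third (4 semitones) above G# lands on the letter B, giving B#.

B#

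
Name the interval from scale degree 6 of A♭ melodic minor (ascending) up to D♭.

Scale degree 6 of Ab melodic minor (ascending) is F.
F up to Db: letters F→D make it a sixth; 8 semitones makes it minor.

minor sixth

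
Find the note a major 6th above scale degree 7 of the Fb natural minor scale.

Cb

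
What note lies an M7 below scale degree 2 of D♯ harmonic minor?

Scale degree 2 of D# harmonic minor is E#.
A major seventh (11 semitones) below E# lands on the letter F, giving F#.

F#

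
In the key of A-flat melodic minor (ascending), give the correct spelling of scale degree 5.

The Ab melodic minor (ascending) scale runs Ab Bb Cb Db Eb F G.
Degree 5 is Eb.

Eb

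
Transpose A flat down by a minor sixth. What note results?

A down a major sixth is C, so the target letter is C.
From Ab, a minor sixth is 8 semitones down: C.

C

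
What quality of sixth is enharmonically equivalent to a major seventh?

A major seventh spans 11 semitones.
A sixth spanning 11 semitones is doubly augmented (the major sixth is 9).

doubly augmented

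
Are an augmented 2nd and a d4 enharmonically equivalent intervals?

An augmented second spans 3 semitones; a diminished fourth spans 4.
The spans differ, so they are not enharmonic equivalents.

No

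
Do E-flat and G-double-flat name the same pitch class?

Eb is pitch class 3; Gbb is pitch class 5.
The pitch classes differ (3 vs. 5), so they are not enharmonic equivalents.

No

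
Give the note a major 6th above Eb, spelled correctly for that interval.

C

E up a major sixth is C#, so the target letter is C.
From Eb, a major sixth is 9 semitones up: C.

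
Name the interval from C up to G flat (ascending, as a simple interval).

diminished fifth

The letter names run C→G, a span of 4 letter steps, so the interval is some kind of fifth.
C to Gb is 6 semitones. A perfect fifth is 7, so 6 makes it diminished.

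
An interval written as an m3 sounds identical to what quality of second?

A minor third spans 3 semitones.
A second spanning 3 semitones is augmented (the major second is 2).

augmented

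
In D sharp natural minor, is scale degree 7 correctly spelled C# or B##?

C#

Each scale degree takes a distinct letter name. Degree 7 of a scale on D must use the letter C.
C# and B## are enharmonically the same pitch, but only C# uses the letter C, so it is the correct spelling here.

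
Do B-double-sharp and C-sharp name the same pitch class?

Yes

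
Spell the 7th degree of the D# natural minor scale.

C#

The D# natural minor scale runs D# E# F# G# A# B C#.
Degree 7 is C#.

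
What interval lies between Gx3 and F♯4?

Counting letters G–A–B–C–D–E–F gives a seventh.
G##→F# = 9 semitones, 2 narrower than the major seventh (11), so diminished.

diminished seventh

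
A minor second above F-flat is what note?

Gbb

F up a major second is G, so the target letter is G.
From Fb, a minor second is 1 semitone up: Gbb.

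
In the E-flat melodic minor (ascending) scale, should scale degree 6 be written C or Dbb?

Each scale degree takes a distinct letter name. Degree 6 of a scale on E must use the letter C.
C and Dbb are enharmonically the same pitch, but only C uses the letter C, so it is the correct spelling here.

C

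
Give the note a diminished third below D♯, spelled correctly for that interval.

D down a major third is Bb, so the target letter is B.
From D#, a diminished third is 2 semitones down: B##.

B##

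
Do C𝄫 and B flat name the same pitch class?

Yes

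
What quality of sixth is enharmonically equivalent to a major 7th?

doubly augmented

A major seventh spans 11 semitones.
A sixth spanning 11 semitones is doubly augmented (the major sixth is 9).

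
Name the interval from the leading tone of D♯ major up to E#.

The leading tone of D# major is C##.
C## up to E#: letters C→E make it a third; 3 semitones makes it minor.

minor third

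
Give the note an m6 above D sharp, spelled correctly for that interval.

A sixth above D lands on the letter B.
A minor sixth spans 8 semitones, so D# moves to pitch class 11. On the letter B that is B.

B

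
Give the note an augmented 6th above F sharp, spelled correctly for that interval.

D##

A sixth above F lands on the letter D.
An augmented sixth spans 10 semitones, so F# moves to pitch class 4. On the letter D that is D##.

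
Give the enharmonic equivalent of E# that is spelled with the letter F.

E# is pitch class 5. The letter F alone is pitch class 5.
Pitch class 5 on F needs no accidental: F.

F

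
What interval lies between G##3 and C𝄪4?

perfect fourth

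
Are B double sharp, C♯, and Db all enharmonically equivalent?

Yes

B## = pitch class 1 and C# = pitch class 1 and Db = pitch class 1 — the same pitch class, so they are enharmonic equivalents.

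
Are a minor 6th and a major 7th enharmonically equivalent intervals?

A minor sixth spans 8 semitones; a major seventh spans 11.
The spans differ, so they are not enharmonic equivalents.

No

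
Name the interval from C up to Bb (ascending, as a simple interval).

minor seventh

Counting letters C–D–E–F–G–A–B gives a seventh.
C→Bb = 10 semitones, 1 narrower than the major seventh (11), so minor.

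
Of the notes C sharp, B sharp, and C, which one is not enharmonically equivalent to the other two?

In 12-tone equal temperament, enharmonic equivalents share a pitch class. C# is pitch class 1; B# is pitch class 0; C is pitch class 0.
B# and C share pitch class 0, while C# is pitch class 1.

C#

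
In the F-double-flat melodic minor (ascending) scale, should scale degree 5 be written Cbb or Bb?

Each scale degree takes a distinct letter name. Degree 5 of a scale on F must use the letter C.
Cbb and Bb are enharmonically the same pitch, but only Cbb uses the letter C, so it is the correct spelling here.

Cbb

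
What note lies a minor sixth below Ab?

C

A down a major sixth is C, so the target letter is C.
From Ab, a minor sixth is 8 semitones down: C.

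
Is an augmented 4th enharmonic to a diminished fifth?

An augmented fourth spans 6 semitones; a diminished fifth spans 6.
They are enharmonically equivalent.

Yes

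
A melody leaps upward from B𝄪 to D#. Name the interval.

diminished third

Counting letters B–C–D gives a third.
B##→D# = 2 semitones, 2 narrower than the major third (4), so diminished.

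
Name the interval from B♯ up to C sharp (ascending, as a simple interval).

minor second

Counting letters B–C gives a second.
B#→C# = 1 semitone, 1 narrower than the major second (2), so minor.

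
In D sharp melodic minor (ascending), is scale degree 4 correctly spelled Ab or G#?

G#

Each scale degree takes a distinct letter name. Degree 4 of a scale on D must use the letter G.
G# and Ab are enharmonically the same pitch, but only G# uses the letter G, so it is the correct spelling here.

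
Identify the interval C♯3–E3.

minor third

The letter names run C→E, a span of 2 letter steps, so the interval is some kind of third.
C# to E is 3 semitones. A major third is 4, so 3 makes it minor.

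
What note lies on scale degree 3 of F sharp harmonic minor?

A

The F# harmonic minor scale runs F# G# A B C# D E#.
Degree 3 is A.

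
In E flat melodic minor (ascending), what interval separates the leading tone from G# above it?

The leading tone of Eb melodic minor (ascending) is D.
D up to G#: letters D→G make it a fourth; 6 semitones makes it augmented.

augmented fourth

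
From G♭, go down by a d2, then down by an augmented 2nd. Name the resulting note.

A diminished second down from Gb is F# (letter F, 0 semitones down).
An augmented second down from F# is Eb (letter E, 3 semitones down).

Eb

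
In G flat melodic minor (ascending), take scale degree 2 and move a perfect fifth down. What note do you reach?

Scale degree 2 of Gb melodic minor (ascending) is Ab.
A perfect fifth (7 semitones) below Ab lands on the letter D, giving Db.

Db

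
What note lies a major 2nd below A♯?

G#

A second below A lands on the letter G.
A major second spans 2 semitones, so A# moves to pitch class 8. On the letter G that is G#.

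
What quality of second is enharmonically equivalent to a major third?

A major third spans 4 semitones.
A second spanning 4 semitones is doubly augmented (the major second is 2).

doubly augmented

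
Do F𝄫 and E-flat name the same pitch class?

Fbb is pitch class 3; Eb is pitch class 3.
All spellings map to pitch class 3, so they are enharmonically equivalent.

Yes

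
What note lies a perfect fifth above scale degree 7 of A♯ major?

Scale degree 7 of A# major is G##.
A perfect fifth (7 semitones) above G## lands on the letter D, giving D##.

D##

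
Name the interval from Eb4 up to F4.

major second

Counting letters E–F gives a second.
Eb→F = 2 semitones, exactly the major second.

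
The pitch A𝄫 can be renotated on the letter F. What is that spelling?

F##

Abb is pitch class 7. The letter F alone is pitch class 5.
To reach pitch class 7 from F requires an offset of +2 semitones, i.e. double sharp: F##.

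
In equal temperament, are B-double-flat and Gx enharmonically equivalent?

Bbb = pitch class 9 and G## = pitch class 9 — the same pitch class, so they are enharmonic equivalents.

Yes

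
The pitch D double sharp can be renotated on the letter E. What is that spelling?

D## is pitch class 4. The letter E alone is pitch class 4.
Pitch class 4 on E needs no accidental: E.

E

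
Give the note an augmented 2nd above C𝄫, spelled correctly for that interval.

Db

A second above C lands on the letter D.
An augmented second spans 3 semitones, so Cbb moves to pitch class 1. On the letter D that is Db.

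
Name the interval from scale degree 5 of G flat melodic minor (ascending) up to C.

Scale degree 5 of Gb melodic minor (ascending) is Db.
Db up to C: letters D→C make it a seventh; 11 semitones makes it major.

major seventh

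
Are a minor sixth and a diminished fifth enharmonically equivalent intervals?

No

A minor sixth spans 8 semitones; a diminished fifth spans 6.
The spans differ, so they are not enharmonic equivalents.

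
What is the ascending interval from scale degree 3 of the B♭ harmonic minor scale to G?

augmented fourth

Scale degree 3 of Bb harmonic minor is Db.
Db up to G: letters D→G make it a fourth; 6 semitones makes it augmented.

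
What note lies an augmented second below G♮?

Fb

A second below G lands on the letter F.
An augmented second spans 3 semitones, so G moves to pitch class 4. On the letter F that is Fb.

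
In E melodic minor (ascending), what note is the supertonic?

F#

The E melodic minor (ascending) scale runs E F# G A B C# D#.
Degree 2 is F#.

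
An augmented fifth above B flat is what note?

F#

B up a perfect fifth is F#, so the target letter is F.
From Bb, an augmented fifth is 8 semitones up: F#.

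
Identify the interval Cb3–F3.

Counting letters C–D–E–F gives a fourth.
Cb→F = 6 semitones, 1 wider than the perfect fourth (5), so augmented.

augmented fourth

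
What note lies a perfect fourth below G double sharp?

D##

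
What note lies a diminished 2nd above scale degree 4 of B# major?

F

Scale degree 4 of B# major is E#.
A diminished second (0 semitones) above E# lands on the letter F, giving F.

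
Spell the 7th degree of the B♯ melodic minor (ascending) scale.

The B# melodic minor (ascending) scale runs B# C## D# E# F## G## A##.
Degree 7 is A##.

A##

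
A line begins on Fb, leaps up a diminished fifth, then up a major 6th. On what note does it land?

A diminished fifth up from Fb is Cbb (letter C, 6 semitones up).
A major sixth up from Cbb is Abb (letter A, 9 semitones up).

Abb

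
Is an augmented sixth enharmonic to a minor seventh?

Yes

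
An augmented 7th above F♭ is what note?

E

A seventh above F lands on the letter E.
An augmented seventh spans 12 semitones, so Fb moves to pitch class 4. On the letter E that is E.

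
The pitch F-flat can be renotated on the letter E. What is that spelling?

Plain E sits at the same pitch as Fb, so on the letter E the same pitch needs a natural: E.

E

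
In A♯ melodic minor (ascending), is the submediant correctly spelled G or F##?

Each scale degree takes a distinct letter name. Degree 6 of a scale on A must use the letter F.
F## and G are enharmonically the same pitch, but only F## uses the letter F, so it is the correct spelling here.

F##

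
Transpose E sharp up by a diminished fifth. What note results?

A fifth above E lands on the letter B.
A diminished fifth spans 6 semitones, so E# moves to pitch class 11. On the letter B that is B.

B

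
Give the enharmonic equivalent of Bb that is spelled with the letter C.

Cbb

Bb is pitch class 10. The letter C alone is pitch class 0.
To reach pitch class 10 from C requires an offset of -2 semitones, i.e. double flat: Cbb.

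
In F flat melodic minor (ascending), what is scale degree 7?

The Fb melodic minor (ascending) scale runs Fb Gb Abb Bbb Cb Db Eb.
Degree 7 is Eb.

Eb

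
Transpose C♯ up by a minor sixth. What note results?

A

C up a major sixth is A, so the target letter is A.
From C#, a minor sixth is 8 semitones up: A.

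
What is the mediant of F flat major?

Ab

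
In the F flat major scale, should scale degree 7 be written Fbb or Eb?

Eb

Each scale degree takes a distinct letter name. Degree 7 of a scale on F must use the letter E.
Eb and Fbb are enharmonically the same pitch, but only Eb uses the letter E, so it is the correct spelling here.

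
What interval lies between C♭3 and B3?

The letter names run C→B, a span of 6 letter steps, so the interval is some kind of seventh.
Cb to B is 12 semitones. A major seventh is 11, so 12 makes it augmented.

augmented seventh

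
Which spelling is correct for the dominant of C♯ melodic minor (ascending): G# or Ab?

Each scale degree takes a distinct letter name. Degree 5 of a scale on C must use the letter G.
G# and Ab are enharmonically the same pitch, but only G# uses the letter G, so it is the correct spelling here.

G#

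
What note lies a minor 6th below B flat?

D

A sixth below B lands on the letter D.
A minor sixth spans 8 semitones, so Bb moves to pitch class 2. On the letter D that is D.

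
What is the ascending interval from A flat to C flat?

minor third

The letter names run A→C, a span of 2 letter steps, so the interval is some kind of third.
Ab to Cb is 3 semitones. A major third is 4, so 3 makes it minor.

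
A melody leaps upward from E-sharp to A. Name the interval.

Counting letters E–F–G–A gives a fourth.
E#→A = 4 semitones, 1 narrower than the perfect fourth (5), so diminished.

diminished fourth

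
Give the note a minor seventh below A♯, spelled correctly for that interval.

A seventh below A lands on the letter B.
A minor seventh spans 10 semitones, so A# moves to pitch class 0. On the letter B that is B#.

B#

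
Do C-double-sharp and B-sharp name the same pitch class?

No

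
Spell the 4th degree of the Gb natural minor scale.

Degree 4 takes the letter 3 steps above G, which is C.
In natural minor, degree 4 sits 5 semitones above the tonic. Gb + 5 semitones is pitch class 11, spelled on C as Cb.

Cb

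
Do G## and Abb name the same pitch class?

Two spellings are enharmonically equivalent only if they share a pitch class.
Here G## → 9, Abb → 7; 7 ≠ 9, so they are not.

No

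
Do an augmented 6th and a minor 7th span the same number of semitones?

An augmented sixth spans 10 semitones; a minor seventh spans 10.
They are enharmonically equivalent.

Yes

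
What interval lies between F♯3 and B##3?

doubly augmented fourth

The letter names run F→B, a span of 3 letter steps, so the interval is some kind of fourth.
F# to B## is 7 semitones. A perfect fourth is 5, so 7 makes it doubly augmented.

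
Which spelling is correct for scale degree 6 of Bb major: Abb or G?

Each scale degree takes a distinct letter name. Degree 6 of a scale on B must use the letter G.
G and Abb are enharmonically the same pitch, but only G uses the letter G, so it is the correct spelling here.

G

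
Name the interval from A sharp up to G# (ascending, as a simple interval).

minor seventh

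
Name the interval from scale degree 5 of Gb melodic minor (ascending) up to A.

Scale degree 5 of Gb melodic minor (ascending) is Db.
Db up to A: letters D→A make it a fifth; 8 semitones makes it augmented.

augmented fifth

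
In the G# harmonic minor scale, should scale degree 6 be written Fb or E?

E

Each scale degree takes a distinct letter name. Degree 6 of a scale on G must use the letter E.
E and Fb are enharmonically the same pitch, but only E uses the letter E, so it is the correct spelling here.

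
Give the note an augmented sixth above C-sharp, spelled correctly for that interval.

C up a major sixth is A, so the target letter is A.
From C#, an augmented sixth is 10 semitones up: A##.

A##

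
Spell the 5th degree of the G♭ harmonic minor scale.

Db

Degree 5 takes the letter 4 steps above G, which is D.
In harmonic minor, degree 5 sits 7 semitones above the tonic. Gb + 7 semitones is pitch class 1, spelled on D as Db.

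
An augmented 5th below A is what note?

Db

A fifth below A lands on the letter D.
An augmented fifth spans 8 semitones, so A moves to pitch class 1. On the letter D that is Db.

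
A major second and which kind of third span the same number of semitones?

diminished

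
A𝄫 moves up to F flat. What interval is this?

major sixth

The letter names run A→F, a span of 5 letter steps, so the interval is some kind of sixth.
Abb to Fb is 9 semitones. A major sixth is 9, so 9 makes it major.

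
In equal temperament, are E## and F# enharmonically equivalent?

Yes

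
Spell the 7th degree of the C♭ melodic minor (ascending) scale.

Degree 7 takes the letter 6 steps above C, which is B.
In melodic minor (ascending), degree 7 sits 11 semitones above the tonic. Cb + 11 semitones is pitch class 10, spelled on B as Bb.

Bb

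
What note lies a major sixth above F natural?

D

A sixth above F lands on the letter D.
A major sixth spans 9 semitones, so F moves to pitch class 2. On the letter D that is D.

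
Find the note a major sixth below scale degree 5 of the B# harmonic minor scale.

A#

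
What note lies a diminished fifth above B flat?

B up a perfect fifth is F#, so the target letter is F.
From Bb, a diminished fifth is 6 semitones up: Fb.

Fb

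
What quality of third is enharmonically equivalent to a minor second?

doubly diminished

A minor second spans 1 semitone.
A third spanning 1 semitone is doubly diminished (the major third is 4).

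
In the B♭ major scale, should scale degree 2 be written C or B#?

Each scale degree takes a distinct letter name. Degree 2 of a scale on B must use the letter C.
C and B# are enharmonically the same pitch, but only C uses the letter C, so it is the correct spelling here.

C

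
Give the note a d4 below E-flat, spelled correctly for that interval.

B

A fourth below E lands on the letter B.
A diminished fourth spans 4 semitones, so Eb moves to pitch class 11. On the letter B that is B.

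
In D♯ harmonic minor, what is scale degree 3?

F#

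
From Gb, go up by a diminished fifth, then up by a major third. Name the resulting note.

Fb

A diminished fifth up from Gb is Dbb (letter D, 6 semitones up).
A major third up from Dbb is Fb (letter F, 4 semitones up).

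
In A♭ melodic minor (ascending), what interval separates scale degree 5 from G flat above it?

Scale degree 5 of Ab melodic minor (ascending) is Eb.
Eb up to Gb: letters E→G make it a third; 3 semitones makes it minor.

minor third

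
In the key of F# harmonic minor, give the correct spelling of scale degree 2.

G#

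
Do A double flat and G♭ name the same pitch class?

No

Two spellings are enharmonically equivalent only if they share a pitch class.
Here Abb → 7, Gb → 6; 6 ≠ 7, so they are not.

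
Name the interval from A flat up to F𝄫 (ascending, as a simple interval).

diminished sixth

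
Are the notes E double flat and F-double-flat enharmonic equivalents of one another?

Ebb is pitch class 2; Fbb is pitch class 3.
The pitch classes differ (2 vs. 3), so they are not enharmonic equivalents.

No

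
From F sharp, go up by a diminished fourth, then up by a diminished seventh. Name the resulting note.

A diminished fourth up from F# is Bb (letter B, 4 semitones up).
A diminished seventh up from Bb is Abb (letter A, 9 semitones up).

Abb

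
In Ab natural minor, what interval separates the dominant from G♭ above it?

minor third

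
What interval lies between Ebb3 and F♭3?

major second

Counting letters E–F gives a second.
Ebb→Fb = 2 semitones, exactly the major second.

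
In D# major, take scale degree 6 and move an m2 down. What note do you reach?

Scale degree 6 of D# major is B#.
A minor second (1 semitone) below B# lands on the letter A, giving A##.

A##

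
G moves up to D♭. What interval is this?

diminished fifth

The letter names run G→D, a span of 4 letter steps, so the interval is some kind of fifth.
G to Db is 6 semitones. A perfect fifth is 7, so 6 makes it diminished.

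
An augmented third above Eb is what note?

G#

A third above E lands on the letter G.
An augmented third spans 5 semitones, so Eb moves to pitch class 8. On the letter G that is G#.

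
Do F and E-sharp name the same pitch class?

Yes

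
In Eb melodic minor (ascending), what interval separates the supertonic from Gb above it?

minor second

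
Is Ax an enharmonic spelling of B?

A## is pitch class 11; B is pitch class 11.
All spellings map to pitch class 11, so they are enharmonically equivalent.

Yes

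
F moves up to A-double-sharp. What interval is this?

doubly augmented third

The letter names run F→A, a span of 2 letter steps, so the interval is some kind of third.
F to A## is 6 semitones. A major third is 4, so 6 makes it doubly augmented.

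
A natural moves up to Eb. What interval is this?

Counting letters A–B–C–D–E gives a fifth.
A→Eb = 6 semitones, 1 narrower than the perfect fifth (7), so diminished.

diminished fifth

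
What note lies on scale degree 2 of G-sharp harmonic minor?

A#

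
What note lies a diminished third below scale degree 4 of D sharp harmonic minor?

Scale degree 4 of D# harmonic minor is G#.
A diminished third (2 semitones) below G# lands on the letter E, giving E##.

E##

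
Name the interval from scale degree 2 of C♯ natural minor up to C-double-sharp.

Scale degree 2 of C# natural minor is D#.
D# up to C##: letters D→C make it a seventh; 11 semitones makes it major.

major seventh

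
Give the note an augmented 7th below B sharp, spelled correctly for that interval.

A seventh below B lands on the letter C.
An augmented seventh spans 12 semitones, so B# moves to pitch class 0. On the letter C that is C.

C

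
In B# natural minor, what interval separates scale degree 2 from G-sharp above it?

diminished fifth

Scale degree 2 of B# natural minor is C##.
C## up to G#: letters C→G make it a fifth; 6 semitones makes it diminished.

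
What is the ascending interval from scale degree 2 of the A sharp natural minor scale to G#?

minor sixth

Scale degree 2 of A# natural minor is B#.
B# up to G#: letters B→G make it a sixth; 8 semitones makes it minor.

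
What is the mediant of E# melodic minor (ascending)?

G#

The E# melodic minor (ascending) scale runs E# F## G# A# B# C## D##.
Degree 3 is G#.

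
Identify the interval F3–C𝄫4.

doubly diminished fifth

The letter names run F→C, a span of 4 letter steps, so the interval is some kind of fifth.
F to Cbb is 5 semitones. A perfect fifth is 7, so 5 makes it doubly diminished.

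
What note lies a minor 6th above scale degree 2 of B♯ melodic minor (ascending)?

A#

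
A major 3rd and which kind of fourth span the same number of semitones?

A major third spans 4 semitones.
A fourth spanning 4 semitones is diminished (the perfect fourth is 5).

diminished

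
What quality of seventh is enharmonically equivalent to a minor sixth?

doubly diminished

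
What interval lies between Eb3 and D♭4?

minor seventh

The letter names run E→D, a span of 6 letter steps, so the interval is some kind of seventh.
Eb to Db is 10 semitones. A major seventh is 11, so 10 makes it minor.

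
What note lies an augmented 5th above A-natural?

E#

A fifth above A lands on the letter E.
An augmented fifth spans 8 semitones, so A moves to pitch class 5. On the letter E that is E#.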